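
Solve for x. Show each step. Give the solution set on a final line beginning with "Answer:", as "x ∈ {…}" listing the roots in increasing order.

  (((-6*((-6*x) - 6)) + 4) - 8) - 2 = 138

Step 1. [(((-6*((-6*x) - 6)) + 4) - 8) - 2 = 138] 2 comes off first (add 2), so sub: ((-6*((-6*x) - 6)) + 4) - 8 = 140.
Step 2. [((-6*((-6*x) - 6)) + 4) - 8 = 140] 8 comes off first (add 8). So sub: (-6*((-6*x) - 6)) + 4 = 148.
Step 3. [(-6*((-6*x) - 6)) + 4 = 148] subtract 4: x sits inside (… + 4). So sub: -6*((-6*x) - 6) = 144.
Step 4. [-6*((-6*x) - 6) = 144] -6 out front; divide by -6, so div: (-6*x) - 6 = -24.
Step 5. [(-6*x) - 6 = -24] common factor -6 (LHS and -24) — divide through ⇒ factor: x + 1 = 4.
Step 6. [x + 1 = 4] subtract 1: x sits inside (… + 1). So sub: x = 3.

Answer: x ∈ {3}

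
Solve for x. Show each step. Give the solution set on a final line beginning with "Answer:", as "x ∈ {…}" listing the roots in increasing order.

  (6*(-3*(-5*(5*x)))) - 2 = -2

Step 1. [(6*(-3*(-5*(5*x)))) - 2 = -2] 2 comes off first (add 2), so sub: 6*(-3*(-5*(5*x))) = 0.
Step 2. [6*(-3*(-5*(5*x))) = 0] 6·(inner) — divide through by 6 ⇒ div: -3*(-5*(5*x)) = 0.
Step 3. [-3*(-5*(5*x)) = 0] LHS = -3·(…); ÷-3 both sides, so div: -5*(5*x) = 0.
Step 4. [-5*(5*x) = 0] leading coefficient -5: divide by -5. So div: 5*x = 0.
Step 5. [5*x = 0] 5·(inner) — divide through by 5. So div: x = 0.

Answer: x ∈ {0}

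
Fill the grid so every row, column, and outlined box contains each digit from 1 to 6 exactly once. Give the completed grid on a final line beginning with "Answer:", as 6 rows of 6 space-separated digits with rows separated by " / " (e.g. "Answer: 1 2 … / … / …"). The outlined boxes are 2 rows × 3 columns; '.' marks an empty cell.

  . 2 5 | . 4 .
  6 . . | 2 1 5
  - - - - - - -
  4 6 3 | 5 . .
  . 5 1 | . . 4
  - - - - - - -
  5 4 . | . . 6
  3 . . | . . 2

Step 1. [r4c5∈{2,3,6}] r4c5 is the only open cell in col 5 admitting 6, so r4c5=6.
Step 2. [r5c4∈{1,3}] across row 5, 1 lands solely at r5c4, so r5c4=1.
Step 3. [r1c4∈{3,6}] r1c4 is the only open cell in row 1 admitting 6 ⇒ r1c4=6.
Step 4. [r3c5∈{2}] r3c5 has the single candidate 2 ⇒ r3c5=2.
Step 5. [r6c3∈{6}] r6c3 is down to just 6, so r6c3=6.
Step 6. [r5c3∈{2}] r5c3 has the single candidate 2. So r5c3=2.
Step 7. [r2c2∈{3}] nothing but 3 survives at r2c2. So r2c2=3.
Step 8. [r4c4∈{3}] nothing but 3 survives at r4c4, so r4c4=3.
Step 9. [r1c6∈{3}] r1c6 has the single candidate 3. So r1c6=3.
Step 10. [r6c5∈{5}] r6c5 has the single candidate 5 ⇒ r6c5=5.
Step 11. [r4c1∈{2}] r4c1 has the single candidate 2, so r4c1=2.
Step 12. [r3c6∈{1}] r3c6's peers cover all but 1 ⇒ r3c6=1.
Step 13. [r1c1∈{1}] r1c1 is down to just 1 ⇒ r1c1=1.
Step 14. [r6c2∈{1}] r6c2's peers cover all but 1. So r6c2=1.
Step 15. [r6c4∈{4}] nothing but 4 survives at r6c4. So r6c4=4.
Step 16. [r2c3∈{4}] r2c3's peers cover all but 4. So r2c3=4.
Step 17. [r5c5∈{3}] r5c5 has the single candidate 3, so r5c5=3.

Answer: 1 2 5 6 4 3 / 6 3 4 2 1 5 / 4 6 3 5 2 1 / 2 5 1 3 6 4 / 5 4 2 1 3 6 / 3 1 6 4 5 2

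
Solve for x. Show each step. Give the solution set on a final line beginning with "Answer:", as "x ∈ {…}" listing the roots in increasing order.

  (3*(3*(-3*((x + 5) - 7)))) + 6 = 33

Step 1. [(3*(3*(-3*((x + 5) - 7)))) + 6 = 33] 3 | LHS and 3 | 33: pull 3 out, so factor: (3*(-3*((x + 5) - 7))) + 2 = 11.
Step 2. [(3*(-3*((x + 5) - 7))) + 2 = 11] subtract 2: x sits inside (… + 2). So sub: 3*(-3*((x + 5) - 7)) = 9.
Step 3. [3*(-3*((x + 5) - 7)) = 9] 3 out front; divide by 3. So div: -3*((x + 5) - 7) = 3.
Step 4. [-3*((x + 5) - 7) = 3] -3 out front; divide by -3. So div: (x + 5) - 7 = -1.
Step 5. [(x + 5) - 7 = -1] the outer -7 inverts by adding 7. So sub: x + 5 = 6.
Step 6. [x + 5 = 6] the outer +5 inverts by subtracting 5 ⇒ sub: x = 1.

Answer: x ∈ {1}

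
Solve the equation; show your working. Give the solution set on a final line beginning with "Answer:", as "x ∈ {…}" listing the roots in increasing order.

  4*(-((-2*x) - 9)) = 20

Step 1. [4*(-((-2*x) - 9)) = 20] 4·(inner) — divide through by 4 ⇒ div: -((-2*x) - 9) = 5.
Step 2. [-((-2*x) - 9) = 5] flip signs both sides. So neg: (-2*x) - 9 = -5.
Step 3. [(-2*x) - 9 = -5] -9 is outermost — add 9 both sides. So sub: -2*x = 4.
Step 4. [-2*x = 4] -2·(inner) — divide through by -2, so div: x = -2.

Answer: x ∈ {-2}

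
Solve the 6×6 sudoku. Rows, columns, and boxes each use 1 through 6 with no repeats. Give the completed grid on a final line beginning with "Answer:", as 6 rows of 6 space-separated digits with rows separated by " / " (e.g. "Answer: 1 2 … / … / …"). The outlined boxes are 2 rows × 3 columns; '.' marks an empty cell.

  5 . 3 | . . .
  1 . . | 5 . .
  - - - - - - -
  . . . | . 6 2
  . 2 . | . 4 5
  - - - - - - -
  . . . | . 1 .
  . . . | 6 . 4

Step 1. [r2c3∈{2,4,6}] r2c3 is the only open cell in box 1 admitting 2, so r2c3=2.
Step 2. [r5c6∈{3}] only 3 remains possible at r5c6. So r5c6=3.
Step 3. [r2c2∈{4,6}] 4 has one home in row 2: r2c2, so r2c2=4.
Step 4. [r6c5∈{2,5}] across col 5, 5 lands solely at r6c5. So r6c5=5.
Step 5. [r6c3∈{1}] nothing but 1 survives at r6c3 ⇒ r6c3=1.
Step 6. [r4c4∈{1,3}] across row 4, 1 lands solely at r4c4, so r4c4=1.
Step 7. [r4c1∈{3,6}] 3 has one home in row 4: r4c1 ⇒ r4c1=3.
Step 8. [r5c1∈{2,4,6}] r5c1 is the only open cell in col 1 admitting 6, so r5c1=6.
Step 9. [r5c3∈{4,5}] in row 5, 4 fits only at r5c3. So r5c3=4.
Step 10. [r5c4∈{2}] r5c4 is down to just 2. So r5c4=2.
Step 11. [r3c2∈{1,5}] in row 3, 1 fits only at r3c2, so r3c2=1.
Step 12. [r1c6∈{1,6}] r1c6 is the only open cell in row 1 admitting 1. So r1c6=1.
Step 13. [r3c3∈{5}] r3c3 has the single candidate 5, so r3c3=5.
Step 14. [r5c2∈{5}] nothing but 5 survives at r5c2. So r5c2=5.
Step 15. [r1c5∈{2}] r1c5 has the single candidate 2. So r1c5=2.
Step 16. [r1c4∈{4}] r1c4 is down to just 4. So r1c4=4.
Step 17. [r3c4∈{3}] r3c4's peers cover all but 3. So r3c4=3.
Step 18. [r2c5∈{3}] r2c5 is down to just 3 ⇒ r2c5=3.
Step 19. [r6c1∈{2}] r6c1 has the single candidate 2 ⇒ r6c1=2.
Step 20. [r3c1∈{4}] r3c1's peers cover all but 4, so r3c1=4.
Step 21. [r1c2∈{6}] r1c2 is down to just 6. So r1c2=6.
Step 22. [r4c3∈{6}] nothing but 6 survives at r4c3, so r4c3=6.
Step 23. [r6c2∈{3}] r6c2 has the single candidate 3, so r6c2=3.
Step 24. [r2c6∈{6}] r2c6 has the single candidate 6 ⇒ r2c6=6.

Answer: 5 6 3 4 2 1 / 1 4 2 5 3 6 / 4 1 5 3 6 2 / 3 2 6 1 4 5 / 6 5 4 2 1 3 / 2 3 1 6 5 4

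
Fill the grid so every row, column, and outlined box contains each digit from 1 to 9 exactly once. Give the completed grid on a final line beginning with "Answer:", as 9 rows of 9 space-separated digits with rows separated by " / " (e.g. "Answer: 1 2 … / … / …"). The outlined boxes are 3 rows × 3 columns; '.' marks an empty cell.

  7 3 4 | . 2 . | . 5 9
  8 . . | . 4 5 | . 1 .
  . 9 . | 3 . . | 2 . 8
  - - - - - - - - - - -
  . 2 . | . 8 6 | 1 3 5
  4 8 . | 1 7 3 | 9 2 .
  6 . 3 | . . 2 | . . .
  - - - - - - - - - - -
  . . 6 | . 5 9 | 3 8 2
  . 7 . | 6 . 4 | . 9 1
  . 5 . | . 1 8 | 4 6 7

Step 1. [r3c3∈{1,5}] across col 3, 1 lands solely at r3c3 ⇒ r3c3=1.
Step 2. [r4c1∈{9}] r4c1's peers cover all but 9, so r4c1=9.
Step 3. [r6c4∈{4,5,9}] r6c4 is the only open cell in row 6 admitting 5 ⇒ r6c4=5.
Step 4. [r3c8∈{4,7}] 4 has one home in row 3: r3c8. So r3c8=4.
Step 5. [r2c7∈{6,7}] across box 3, 7 lands solely at r2c7 ⇒ r2c7=7.
Step 6. [r2c3∈{2}] r2c3's peers cover all but 2. So r2c3=2.
Step 7. [r8c1∈{2,3}] in row 8, 2 fits only at r8c1, so r8c1=2.
Step 8. [r5c9∈{6}] r5c9's peers cover all but 6, so r5c9=6.
Step 9. [r7c2∈{1,4}] across row 7, 4 lands solely at r7c2, so r7c2=4.
Step 10. [r2c9∈{3}] r2c9's peers cover all but 3. So r2c9=3.
Step 11. [r1c4∈{8}] r1c4 has the single candidate 8, so r1c4=8.
Step 12. [r6c2∈{1}] r6c2 has the single candidate 1 ⇒ r6c2=1.
Step 13. [r6c5∈{9}] r6c5 is down to just 9 ⇒ r6c5=9.
Step 14. [r3c5∈{6}] nothing but 6 survives at r3c5. So r3c5=6.
Step 15. [r1c7∈{6}] r1c7 is down to just 6 ⇒ r1c7=6.
Step 16. [r7c1∈{1}] r7c1 is down to just 1 ⇒ r7c1=1.
Step 17. [r3c1∈{5}] r3c1's peers cover all but 5, so r3c1=5.
Step 18. [r6c9∈{4}] r6c9 has the single candidate 4. So r6c9=4.
Step 19. [r1c6∈{1}] only 1 remains possible at r1c6 ⇒ r1c6=1.
Step 20. [r7c4∈{7}] r7c4's peers cover all but 7, so r7c4=7.
Step 21. [r6c7∈{8}] r6c7's peers cover all but 8. So r6c7=8.
Step 22. [r9c4∈{2}] r9c4's peers cover all but 2, so r9c4=2.
Step 23. [r4c3∈{7}] only 7 remains possible at r4c3 ⇒ r4c3=7.
Step 24. [r9c1∈{3}] r9c1 is down to just 3, so r9c1=3.
Step 25. [r8c3∈{8}] r8c3's peers cover all but 8, so r8c3=8.
Step 26. [r4c4∈{4}] only 4 remains possible at r4c4 ⇒ r4c4=4.
Step 27. [r2c4∈{9}] r2c4's peers cover all but 9 ⇒ r2c4=9.
Step 28. [r9c3∈{9}] r9c3's peers cover all but 9, so r9c3=9.
Step 29. [r3c6∈{7}] r3c6's peers cover all but 7. So r3c6=7.
Step 30. [r2c2∈{6}] r2c2's peers cover all but 6 ⇒ r2c2=6.
Step 31. [r6c8∈{7}] r6c8's peers cover all but 7. So r6c8=7.
Step 32. [r8c7∈{5}] r8c7 has the single candidate 5. So r8c7=5.
Step 33. [r5c3∈{5}] r5c3 is down to just 5 ⇒ r5c3=5.
Step 34. [r8c5∈{3}] r8c5 has the single candidate 3 ⇒ r8c5=3.

Answer: 7 3 4 8 2 1 6 5 9 / 8 6 2 9 4 5 7 1 3 / 5 9 1 3 6 7 2 4 8 / 9 2 7 4 8 6 1 3 5 / 4 8 5 1 7 3 9 2 6 / 6 1 3 5 9 2 8 7 4 / 1 4 6 7 5 9 3 8 2 / 2 7 8 6 3 4 5 9 1 / 3 5 9 2 1 8 4 6 7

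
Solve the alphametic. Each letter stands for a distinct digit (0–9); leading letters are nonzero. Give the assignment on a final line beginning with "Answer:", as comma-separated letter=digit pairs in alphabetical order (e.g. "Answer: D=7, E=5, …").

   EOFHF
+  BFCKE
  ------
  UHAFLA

Step 1. [U] the sum has 6 digits but both addends have 5; that extra leading digit U is the final carry, namely 1, so U=1.
Step 2. [col 1: F + E ≡ A (mod 10)] A=3 is one option consistent with column 1 (F + E ≡ A (mod 10), carry-in 0) — take it ⇒ A=3.
Step 3. [col 1: F + E ≡ A (mod 10)] F=8 is one option consistent with column 1 (F + E ≡ A (mod 10), carry-in 0) — take it. So F=8.
Step 4. [col 1: F + E ≡ A (mod 10)] from column 1 (F=8, A=3, carry-in 0, digits 1,3,8 already taken and all letters distinct): E must equal 5, so E=5.
Step 5. [col 2: H + K ≡ L (mod 10)] several values work for K in column 2 (H + K ≡ L (mod 10), carry-in 1); try K=7, so K=7.
Step 6. [col 2: H + K ≡ L (mod 10)] column 2 (H + K ≡ L (mod 10), carry-in 1) doesn't pin L yet; pick L=0 and continue, so L=0.
Step 7. [col 2: H + K ≡ L (mod 10)] column 2: given K=7, L=0, carry-in 1, and digits 0,1,3,5,7,8 already taken and all letters distinct, H+K≡L (mod 10) forces H=2, so H=2.
Step 8. [col 3: F + C ≡ F (mod 10)] in column 3 we have F+C≡F with carry-in 1; given F=8 and digits 0,1,2,3,5,7,8 already taken and all letters distinct, that pins C to 9, so C=9.
Step 9. [col 4: O + F ≡ A (mod 10)] from column 4 (F=8, A=3, carry-in 1, digits 0,1,2,3,5,7,8,9 already taken and all letters distinct): O must equal 4, so O=4.
Step 10. [col 5: E + B ≡ H (mod 10)] from column 5 (E=5, H=2, carry-in 1, digits 0,1,2,3,4,5,7,8,9 already taken and all letters distinct): B must equal 6 ⇒ B=6.

Answer: A=3, B=6, C=9, E=5, F=8, H=2, K=7, L=0, O=4, U=1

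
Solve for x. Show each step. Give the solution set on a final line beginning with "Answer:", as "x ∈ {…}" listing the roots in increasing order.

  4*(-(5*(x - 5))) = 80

Step 1. [4*(-(5*(x - 5))) = 80] leading coefficient 4: divide by 4, so div: -(5*(x - 5)) = 20.
Step 2. [-(5*(x - 5)) = 20] leading − — multiply by −1. So neg: 5*(x - 5) = -20.
Step 3. [5*(x - 5) = -20] divide by the outer 5, so div: x - 5 = -4.
Step 4. [x - 5 = -4] peel the -5: add 5 from each side. So sub: x = 1.

Answer: x ∈ {1}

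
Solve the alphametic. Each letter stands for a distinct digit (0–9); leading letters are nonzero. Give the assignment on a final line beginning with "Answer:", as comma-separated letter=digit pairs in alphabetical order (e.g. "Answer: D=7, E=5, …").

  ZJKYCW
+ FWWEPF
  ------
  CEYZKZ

Step 1. [col 1: W + F ≡ Z (mod 10)] several values work for Z in column 1 (W + F ≡ Z (mod 10), carry-in 0); try Z=1. So Z=1.
Step 2. [col 1: W + F ≡ Z (mod 10)] several values work for F in column 1 (W + F ≡ Z (mod 10), carry-in 0); try F=4. So F=4.
Step 3. [col 1: W + F ≡ Z (mod 10)] column 1: given F=4, Z=1, carry-in 0, and digits 1,4 already taken and all letters distinct, W+F≡Z (mod 10) forces W=7, so W=7.
Step 4. [col 2: C + P ≡ K (mod 10)] column 2 (C + P ≡ K (mod 10), carry-in 1) doesn't pin C yet; pick C=6 and continue. So C=6.
Step 5. [col 2: C + P ≡ K (mod 10)] no forcing yet in column 2 (carry-in 1); P=3 is free and consistent — try it, so P=3.
Step 6. [col 2: C + P ≡ K (mod 10)] column 2: given C=6, P=3, carry-in 1, and digits 1,3,4,6,7 already taken and all letters distinct, C+P≡K (mod 10) forces K=0. So K=0.
Step 7. [col 3: Y + E ≡ Z (mod 10)] no forcing yet in column 3 (carry-in 1); Y=8 is free and consistent — try it ⇒ Y=8.
Step 8. [col 3: Y + E ≡ Z (mod 10)] column 3 reads Y+E+carry(1)=Z with Y=8, Z=1; with digits 0,1,3,4,6,7,8 already taken and all letters distinct, the only value for E is 2 ⇒ E=2.
Step 9. [col 5: J + W ≡ E (mod 10)] column 5: given W=7, E=2, carry-in 0, and digits 0,1,2,3,4,6,7,8 already taken and all letters distinct, J+W≡E (mod 10) forces J=5, so J=5.

Answer: C=6, E=2, F=4, J=5, K=0, P=3, W=7, Y=8, Z=1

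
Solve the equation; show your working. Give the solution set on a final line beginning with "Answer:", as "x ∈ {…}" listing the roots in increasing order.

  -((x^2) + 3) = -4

Step 1. [-((x^2) + 3) = -4] LHS negated; negate both sides. So neg: (x^2) + 3 = 4.
Step 2. [(x^2) + 3 = 4] the outer +3 inverts by subtracting 3. So sub: x^2 = 1.
Step 3. [x^2 = 1] √ both sides: 1 ≥ 0 gives two branches. So sqrt: x = 1 or -1.

Answer: x ∈ {-1, 1}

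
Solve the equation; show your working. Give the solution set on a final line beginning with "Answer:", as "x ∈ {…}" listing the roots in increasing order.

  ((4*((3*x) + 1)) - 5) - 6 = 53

Step 1. [((4*((3*x) + 1)) - 5) - 6 = 53] the outer -6 inverts by adding 6. So sub: (4*((3*x) + 1)) - 5 = 59.
Step 2. [(4*((3*x) + 1)) - 5 = 59] peel the -5: add 5 from each side. So sub: 4*((3*x) + 1) = 64.
Step 3. [4*((3*x) + 1) = 64] LHS = 4·(…); ÷4 both sides ⇒ div: (3*x) + 1 = 16.
Step 4. [(3*x) + 1 = 16] +1 is outermost — subtract 1 both sides ⇒ sub: 3*x = 15.
Step 5. [3*x = 15] leading coefficient 3: divide by 3. So div: x = 5.

Answer: x ∈ {5}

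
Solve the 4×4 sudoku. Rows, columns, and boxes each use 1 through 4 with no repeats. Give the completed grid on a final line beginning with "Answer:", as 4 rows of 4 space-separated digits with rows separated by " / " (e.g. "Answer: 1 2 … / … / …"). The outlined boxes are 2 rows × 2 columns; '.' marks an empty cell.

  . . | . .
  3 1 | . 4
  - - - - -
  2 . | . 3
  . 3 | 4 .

Step 1. [r1c2∈{2,4}] 2 has one home in col 2: r1c2 ⇒ r1c2=2.
Step 2. [r1c4∈{1}] r1c4 has the single candidate 1, so r1c4=1.
Step 3. [r2c3∈{2}] r2c3's peers cover all but 2, so r2c3=2.
Step 4. [r4c1∈{1}] r4c1 has the single candidate 1, so r4c1=1.
Step 5. [r4c4∈{2}] r4c4 is down to just 2, so r4c4=2.
Step 6. [r1c3∈{3}] r1c3 has the single candidate 3. So r1c3=3.
Step 7. [r3c3∈{1}] nothing but 1 survives at r3c3, so r3c3=1.
Step 8. [r3c2∈{4}] r3c2 is down to just 4 ⇒ r3c2=4.
Step 9. [r1c1∈{4}] r1c1 has the single candidate 4 ⇒ r1c1=4.

Answer: 4 2 3 1 / 3 1 2 4 / 2 4 1 3 / 1 3 4 2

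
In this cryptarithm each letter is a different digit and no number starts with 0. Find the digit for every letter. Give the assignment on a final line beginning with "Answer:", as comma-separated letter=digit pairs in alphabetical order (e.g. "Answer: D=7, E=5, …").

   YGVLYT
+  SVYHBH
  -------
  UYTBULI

Step 1. [U] the sum has 7 digits but both addends have 6; that extra leading digit U is the final carry, namely 1, so U=1.
Step 2. [col 1: T + H ≡ I (mod 10)] column 1 (T + H ≡ I (mod 10), carry-in 0) doesn't pin T yet; pick T=5 and continue ⇒ T=5.
Step 3. [col 1: T + H ≡ I (mod 10)] no forcing yet in column 1 (carry-in 0); I=2 is free and consistent — try it. So I=2.
Step 4. [col 1: T + H ≡ I (mod 10)] in column 1 we have T+H≡I with carry-in 0; given T=5, I=2 and digits 1,2,5 already taken and all letters distinct, that pins H to 7, so H=7.
Step 5. [col 2: Y + B ≡ L (mod 10)] Y=3 is one option consistent with column 2 (Y + B ≡ L (mod 10), carry-in 1) — take it ⇒ Y=3.
Step 6. [col 2: Y + B ≡ L (mod 10)] column 2 (Y + B ≡ L (mod 10), carry-in 1) doesn't pin B yet; pick B=0 and continue. So B=0.
Step 7. [col 2: Y + B ≡ L (mod 10)] column 2 reads Y+B+carry(1)=L with Y=3, B=0; with digits 0,1,2,3,5,7 already taken and all letters distinct, the only value for L is 4. So L=4.
Step 8. [col 4: V + Y ≡ B (mod 10)] column 4 reads V+Y+carry(1)=B with Y=3, B=0; with digits 0,1,2,3,4,5,7 already taken and all letters distinct, the only value for V is 6. So V=6.
Step 9. [col 5: G + V ≡ T (mod 10)] from column 5 (V=6, T=5, carry-in 1, digits 0,1,2,3,4,5,6,7 already taken and all letters distinct): G must equal 8. So G=8.
Step 10. [col 6: Y + S ≡ Y (mod 10)] in column 6 we have Y+S≡Y with carry-in 1; given Y=3 and digits 0,1,2,3,4,5,6,7,8 already taken and all letters distinct, that pins S to 9 ⇒ S=9.

Answer: B=0, G=8, H=7, I=2, L=4, S=9, T=5, U=1, V=6, Y=3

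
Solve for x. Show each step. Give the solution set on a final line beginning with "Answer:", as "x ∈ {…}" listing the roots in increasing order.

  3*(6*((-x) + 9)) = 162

Step 1. [3*(6*((-x) + 9)) = 162] divide by the outer 3. So div: 6*((-x) + 9) = 54.
Step 2. [6*((-x) + 9) = 54] LHS = 6·(…); ÷6 both sides ⇒ div: (-x) + 9 = 9.
Step 3. [(-x) + 9 = 9] the outer +9 inverts by subtracting 9. So sub: -x = 0.
Step 4. [-x = 0] leading − — multiply by −1. So neg: x = 0.

Answer: x ∈ {0}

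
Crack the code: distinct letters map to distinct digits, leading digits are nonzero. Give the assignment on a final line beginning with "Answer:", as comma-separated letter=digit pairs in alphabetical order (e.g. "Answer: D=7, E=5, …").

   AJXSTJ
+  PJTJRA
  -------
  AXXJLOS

Step 1. [col 1: J + A ≡ S (mod 10)] column 1 (J + A ≡ S (mod 10), carry-in 0) doesn't pin J yet; pick J=5 and continue. So J=5.
Step 2. [col 1: J + A ≡ S (mod 10)] column 1 (J + A ≡ S (mod 10), carry-in 0) doesn't pin S yet; pick S=6 and continue, so S=6.
Step 3. [col 1: J + A ≡ S (mod 10)] column 1: given J=5, S=6, carry-in 0, and digits 5,6 already taken and all letters distinct, J+A≡S (mod 10) forces A=1, so A=1.
Step 4. [col 2: T + R ≡ O (mod 10)] T=4 is one option consistent with column 2 (T + R ≡ O (mod 10), carry-in 0) — take it. So T=4.
Step 5. [col 2: T + R ≡ O (mod 10)] column 2 (T + R ≡ O (mod 10), carry-in 0) doesn't pin O yet; pick O=3 and continue. So O=3.
Step 6. [col 2: T + R ≡ O (mod 10)] from column 2 (T=4, O=3, carry-in 0, digits 1,3,4,5,6 already taken and all letters distinct): R must equal 9 ⇒ R=9.
Step 7. [col 3: S + J ≡ L (mod 10)] column 3 reads S+J+carry(1)=L with S=6, J=5; with digits 1,3,4,5,6,9 already taken and all letters distinct, the only value for L is 2 ⇒ L=2.
Step 8. [col 4: X + T ≡ J (mod 10)] column 4 reads X+T+carry(1)=J with T=4, J=5; with digits 1,2,3,4,5,6,9 already taken and all letters distinct, the only value for X is 0. So X=0.
Step 9. [col 6: A + P ≡ X (mod 10)] in column 6 we have A+P≡X with carry-in 1; given A=1, X=0 and digits 0,1,2,3,4,5,6,9 already taken and all letters distinct, that pins P to 8. So P=8.

Answer: A=1, J=5, L=2, O=3, P=8, R=9, S=6, T=4, X=0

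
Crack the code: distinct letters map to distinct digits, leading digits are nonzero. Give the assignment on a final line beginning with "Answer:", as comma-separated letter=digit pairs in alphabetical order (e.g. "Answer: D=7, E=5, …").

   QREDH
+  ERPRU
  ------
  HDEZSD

Step 1. [col 1: H + U ≡ D (mod 10)] several values work for D in column 1 (H + U ≡ D (mod 10), carry-in 0); try D=0. So D=0.
Step 2. [col 1: H + U ≡ D (mod 10)] column 1 (H + U ≡ D (mod 10), carry-in 0) doesn't pin H yet; pick H=1 and continue, so H=1.
Step 3. [col 1: H + U ≡ D (mod 10)] from column 1 (H=1, D=0, carry-in 0, digits 0,1 already taken and all letters distinct): U must equal 9 ⇒ U=9.
Step 4. [col 2: D + R ≡ S (mod 10)] column 2 (D + R ≡ S (mod 10), carry-in 1) doesn't pin S yet; pick S=8 and continue. So S=8.
Step 5. [col 2: D + R ≡ S (mod 10)] from column 2 (D=0, S=8, carry-in 1, digits 0,1,8,9 already taken and all letters distinct): R must equal 7. So R=7.
Step 6. [col 3: E + P ≡ Z (mod 10)] P=2 is one option consistent with column 3 (E + P ≡ Z (mod 10), carry-in 0) — take it ⇒ P=2.
Step 7. [col 3: E + P ≡ Z (mod 10)] several values work for Z in column 3 (E + P ≡ Z (mod 10), carry-in 0); try Z=6. So Z=6.
Step 8. [col 3: E + P ≡ Z (mod 10)] in column 3 we have E+P≡Z with carry-in 0; given P=2, Z=6 and digits 0,1,2,6,7,8,9 already taken and all letters distinct, that pins E to 4, so E=4.
Step 9. [col 5: Q + E ≡ D (mod 10)] column 5 reads Q+E+carry(1)=D with E=4, D=0; with digits 0,1,2,4,6,7,8,9 already taken and all letters distinct, the only value for Q is 5, so Q=5.

Answer: D=0, E=4, H=1, P=2, Q=5, R=7, S=8, U=9, Z=6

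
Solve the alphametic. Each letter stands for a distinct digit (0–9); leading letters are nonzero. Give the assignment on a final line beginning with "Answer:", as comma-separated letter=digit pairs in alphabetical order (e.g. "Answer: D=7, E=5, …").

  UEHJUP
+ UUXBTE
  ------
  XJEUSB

Step 1. [col 1: P + E ≡ B (mod 10)] no forcing yet in column 1 (carry-in 0); E=5 is free and consistent — try it ⇒ E=5.
Step 2. [col 1: P + E ≡ B (mod 10)] B=3 is one option consistent with column 1 (P + E ≡ B (mod 10), carry-in 0) — take it ⇒ B=3.
Step 3. [col 1: P + E ≡ B (mod 10)] in column 1 we have P+E≡B with carry-in 0; given E=5, B=3 and digits 3,5 already taken and all letters distinct, that pins P to 8. So P=8.
Step 4. [col 2: U + T ≡ S (mod 10)] column 2 (U + T ≡ S (mod 10), carry-in 1) doesn't pin T yet; pick T=7 and continue ⇒ T=7.
Step 5. [col 2: U + T ≡ S (mod 10)] no forcing yet in column 2 (carry-in 1); S=2 is free and consistent — try it. So S=2.
Step 6. [col 2: U + T ≡ S (mod 10)] column 2: given T=7, S=2, carry-in 1, and digits 2,3,5,7,8 already taken and all letters distinct, U+T≡S (mod 10) forces U=4, so U=4.
Step 7. [col 3: J + B ≡ U (mod 10)] column 3: given B=3, U=4, carry-in 1, and digits 2,3,4,5,7,8 already taken and all letters distinct, J+B≡U (mod 10) forces J=0 ⇒ J=0.
Step 8. [col 4: H + X ≡ E (mod 10)] no forcing yet in column 4 (carry-in 0); H=6 is free and consistent — try it ⇒ H=6.
Step 9. [col 4: H + X ≡ E (mod 10)] column 4 reads H+X+carry(0)=E with H=6, E=5; with digits 0,2,3,4,5,6,7,8 already taken and all letters distinct, the only value for X is 9. So X=9.

Answer: B=3, E=5, H=6, J=0, P=8, S=2, T=7, U=4, X=9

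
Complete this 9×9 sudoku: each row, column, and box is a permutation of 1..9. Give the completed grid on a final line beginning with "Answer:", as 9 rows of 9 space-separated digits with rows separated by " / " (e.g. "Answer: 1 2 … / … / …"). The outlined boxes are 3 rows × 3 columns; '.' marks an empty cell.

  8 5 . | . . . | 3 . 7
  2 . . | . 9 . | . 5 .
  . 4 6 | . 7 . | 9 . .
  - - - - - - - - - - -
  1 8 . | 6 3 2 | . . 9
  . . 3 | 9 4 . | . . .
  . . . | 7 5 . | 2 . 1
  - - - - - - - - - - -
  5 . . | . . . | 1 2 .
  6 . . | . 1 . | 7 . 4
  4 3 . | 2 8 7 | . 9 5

Step 1. [r2c2∈{1,7}] 1 has one home in col 2: r2c2. So r2c2=1.
Step 2. [r7c9∈{3,6,8}] r7c9 is the only open cell in col 9 admitting 3 ⇒ r7c9=3.
Step 3. [r8c8∈{8}] r8c8 is down to just 8. So r8c8=8.
Step 4. [r5c7∈{5,6,8}] r5c7 is the only open cell in row 5 admitting 5, so r5c7=5.
Step 5. [r2c7∈{4,6,8}] r2c7 is the only open cell in col 7 admitting 8 ⇒ r2c7=8.
Step 6. [r1c8∈{1,4,6}] in box 3, 4 fits only at r1c8, so r1c8=4.
Step 7. [r3c4∈{1,3,5,8}] col 4 places 8 nowhere but r3c4, so r3c4=8.
Step 8. [r1c3∈{9}] r1c3 has the single candidate 9 ⇒ r1c3=9.
Step 9. [r3c6∈{1,3,5}] across row 3, 5 lands solely at r3c6. So r3c6=5.
Step 10. [r5c2∈{2,6,7}] row 5 places 2 nowhere but r5c2 ⇒ r5c2=2.
Step 11. [r8c2∈{9}] only 9 remains possible at r8c2, so r8c2=9.
Step 12. [r8c6∈{3}] r8c6 has the single candidate 3 ⇒ r8c6=3.
Step 13. [r5c1∈{7}] r5c1 is down to just 7, so r5c1=7.
Step 14. [r5c8∈{6}] nothing but 6 survives at r5c8, so r5c8=6.
Step 15. [r5c6∈{1,8}] in row 5, 1 fits only at r5c6. So r5c6=1.
Step 16. [r1c6∈{6}] r1c6 has the single candidate 6, so r1c6=6.
Step 17. [r7c4∈{4}] r7c4 is down to just 4 ⇒ r7c4=4.
Step 18. [r7c2∈{7}] r7c2 is down to just 7. So r7c2=7.
Step 19. [r6c3∈{4}] nothing but 4 survives at r6c3 ⇒ r6c3=4.
Step 20. [r7c5∈{6}] r7c5 is down to just 6 ⇒ r7c5=6.
Step 21. [r1c5∈{2}] r1c5 has the single candidate 2 ⇒ r1c5=2.
Step 22. [r7c6∈{9}] r7c6's peers cover all but 9 ⇒ r7c6=9.
Step 23. [r4c8∈{7}] r4c8's peers cover all but 7, so r4c8=7.
Step 24. [r2c6∈{4}] r2c6 has the single candidate 4 ⇒ r2c6=4.
Step 25. [r4c3∈{5}] r4c3's peers cover all but 5, so r4c3=5.
Step 26. [r2c9∈{6}] only 6 remains possible at r2c9, so r2c9=6.
Step 27. [r3c1∈{3}] r3c1's peers cover all but 3. So r3c1=3.
Step 28. [r7c3∈{8}] r7c3's peers cover all but 8 ⇒ r7c3=8.
Step 29. [r6c1∈{9}] r6c1 is down to just 9, so r6c1=9.
Step 30. [r6c8∈{3}] only 3 remains possible at r6c8. So r6c8=3.
Step 31. [r8c3∈{2}] nothing but 2 survives at r8c3 ⇒ r8c3=2.
Step 32. [r3c8∈{1}] r3c8 has the single candidate 1, so r3c8=1.
Step 33. [r9c3∈{1}] r9c3's peers cover all but 1. So r9c3=1.
Step 34. [r5c9∈{8}] only 8 remains possible at r5c9, so r5c9=8.
Step 35. [r4c7∈{4}] only 4 remains possible at r4c7, so r4c7=4.
Step 36. [r2c3∈{7}] only 7 remains possible at r2c3, so r2c3=7.
Step 37. [r6c2∈{6}] r6c2's peers cover all but 6. So r6c2=6.
Step 38. [r9c7∈{6}] nothing but 6 survives at r9c7, so r9c7=6.
Step 39. [r8c4∈{5}] r8c4 has the single candidate 5. So r8c4=5.
Step 40. [r3c9∈{2}] only 2 remains possible at r3c9. So r3c9=2.
Step 41. [r1c4∈{1}] r1c4's peers cover all but 1, so r1c4=1.
Step 42. [r6c6∈{8}] r6c6's peers cover all but 8, so r6c6=8.
Step 43. [r2c4∈{3}] r2c4 is down to just 3. So r2c4=3.

Answer: 8 5 9 1 2 6 3 4 7 / 2 1 7 3 9 4 8 5 6 / 3 4 6 8 7 5 9 1 2 / 1 8 5 6 3 2 4 7 9 / 7 2 3 9 4 1 5 6 8 / 9 6 4 7 5 8 2 3 1 / 5 7 8 4 6 9 1 2 3 / 6 9 2 5 1 3 7 8 4 / 4 3 1 2 8 7 6 9 5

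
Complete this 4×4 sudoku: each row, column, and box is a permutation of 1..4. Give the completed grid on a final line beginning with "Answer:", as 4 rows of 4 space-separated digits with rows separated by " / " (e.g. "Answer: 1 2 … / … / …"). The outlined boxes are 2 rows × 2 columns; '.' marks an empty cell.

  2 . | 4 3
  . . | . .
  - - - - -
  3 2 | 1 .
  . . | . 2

Step 1. [r1c2∈{1}] only 1 remains possible at r1c2 ⇒ r1c2=1.
Step 2. [r2c1∈{4}] nothing but 4 survives at r2c1, so r2c1=4.
Step 3. [r3c4∈{4}] nothing but 4 survives at r3c4, so r3c4=4.
Step 4. [r2c3∈{2}] r2c3 is down to just 2. So r2c3=2.
Step 5. [r4c1∈{1}] nothing but 1 survives at r4c1 ⇒ r4c1=1.
Step 6. [r4c2∈{4}] r4c2 is down to just 4 ⇒ r4c2=4.
Step 7. [r2c2∈{3}] nothing but 3 survives at r2c2. So r2c2=3.
Step 8. [r4c3∈{3}] nothing but 3 survives at r4c3 ⇒ r4c3=3.
Step 9. [r2c4∈{1}] r2c4's peers cover all but 1, so r2c4=1.

Answer: 2 1 4 3 / 4 3 2 1 / 3 2 1 4 / 1 4 3 2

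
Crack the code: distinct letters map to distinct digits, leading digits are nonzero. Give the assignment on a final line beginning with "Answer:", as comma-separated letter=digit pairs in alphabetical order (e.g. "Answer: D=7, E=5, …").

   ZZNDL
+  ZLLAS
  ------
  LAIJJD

Step 1. [col 1: L + S ≡ D (mod 10)] column 1 (L + S ≡ D (mod 10), carry-in 0) doesn't pin D yet; pick D=6 and continue. So D=6.
Step 2. [col 1: L + S ≡ D (mod 10)] several values work for S in column 1 (L + S ≡ D (mod 10), carry-in 0); try S=5. So S=5.
Step 3. [col 1: L + S ≡ D (mod 10)] from column 1 (S=5, D=6, carry-in 0, digits 5,6 already taken and all letters distinct): L must equal 1, so L=1.
Step 4. [col 2: D + A ≡ J (mod 10)] no forcing yet in column 2 (carry-in 0); J=0 is free and consistent — try it. So J=0.
Step 5. [col 2: D + A ≡ J (mod 10)] column 2 reads D+A+carry(0)=J with D=6, J=0; with digits 0,1,5,6 already taken and all letters distinct, the only value for A is 4, so A=4.
Step 6. [col 3: N + L ≡ J (mod 10)] column 3: given L=1, J=0, carry-in 1, and digits 0,1,4,5,6 already taken and all letters distinct, N+L≡J (mod 10) forces N=8, so N=8.
Step 7. [col 4: Z + L ≡ I (mod 10)] in column 4 we have Z+L≡I with carry-in 1; given L=1 and digits 0,1,4,5,6,8 already taken and all letters distinct, that pins I to 9 ⇒ I=9.
Step 8. [col 4: Z + L ≡ I (mod 10)] from column 4 (L=1, I=9, carry-in 1, digits 0,1,4,5,6,8,9 already taken and all letters distinct): Z must equal 7 ⇒ Z=7.

Answer: A=4, D=6, I=9, J=0, L=1, N=8, S=5, Z=7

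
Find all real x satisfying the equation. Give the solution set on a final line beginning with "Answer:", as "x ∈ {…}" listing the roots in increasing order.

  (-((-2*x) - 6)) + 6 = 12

Step 1. [(-((-2*x) - 6)) + 6 = 12] 6 comes off first (subtract 6) ⇒ sub: -((-2*x) - 6) = 6.
Step 2. [-((-2*x) - 6) = 6] LHS negated; negate both sides. So neg: (-2*x) - 6 = -6.
Step 3. [(-2*x) - 6 = -6] -2 divides every term; factor it out, so factor: x + 3 = 3.
Step 4. [x + 3 = 3] subtract 3: x sits inside (… + 3), so sub: x = 0.

Answer: x ∈ {0}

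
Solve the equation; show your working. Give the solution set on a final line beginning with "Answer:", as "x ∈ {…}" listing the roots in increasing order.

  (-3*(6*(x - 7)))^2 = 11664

Step 1. [(-3*(6*(x - 7)))^2 = 11664] √ both sides: 11664 ≥ 0 gives two branches ⇒ sqrt: -3*(6*(x - 7)) = 108 or -108.
Step 2. [-3*(6*(x - 7)) = 108 or -108] -3 out front; divide by -3, so div: 6*(x - 7) = -36 or 36.
Step 3. [6*(x - 7) = -36 or 36] divide by the outer 6 ⇒ div: x - 7 = -6 or 6.
Step 4. [x - 7 = -6 or 6] -7 is outermost — add 7 both sides ⇒ sub: x = 1 or 13.

Answer: x ∈ {1, 13}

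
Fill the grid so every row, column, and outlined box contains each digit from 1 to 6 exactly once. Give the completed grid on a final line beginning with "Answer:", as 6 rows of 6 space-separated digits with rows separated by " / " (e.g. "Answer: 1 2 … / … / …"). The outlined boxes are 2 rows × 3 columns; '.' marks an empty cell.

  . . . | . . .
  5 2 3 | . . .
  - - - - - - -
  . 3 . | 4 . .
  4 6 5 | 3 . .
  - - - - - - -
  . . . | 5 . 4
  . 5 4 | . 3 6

Step 1. [r2c6∈{1}] r2c6 has the single candidate 1, so r2c6=1.
Step 2. [r5c2∈{1}] only 1 remains possible at r5c2, so r5c2=1.
Step 3. [r5c5∈{2}] r5c5's peers cover all but 2. So r5c5=2.
Step 4. [r3c5∈{1,5,6}] r3c5 is the only open cell in row 3 admitting 6. So r3c5=6.
Step 5. [r3c3∈{1,2}] across col 3, 2 lands solely at r3c3, so r3c3=2.
Step 6. [r1c3∈{1,6}] across col 3, 1 lands solely at r1c3, so r1c3=1.
Step 7. [r1c6∈{2,3,5}] r1c6 is the only open cell in row 1 admitting 3 ⇒ r1c6=3.
Step 8. [r1c1∈{6}] r1c1 is down to just 6. So r1c1=6.
Step 9. [r1c5∈{4,5}] r1c5 is the only open cell in row 1 admitting 5, so r1c5=5.
Step 10. [r2c5∈{4}] nothing but 4 survives at r2c5. So r2c5=4.
Step 11. [r6c4∈{1}] r6c4 is down to just 1, so r6c4=1.
Step 12. [r4c6∈{2}] nothing but 2 survives at r4c6, so r4c6=2.
Step 13. [r3c6∈{5}] r3c6's peers cover all but 5, so r3c6=5.
Step 14. [r5c1∈{3}] r5c1 has the single candidate 3 ⇒ r5c1=3.
Step 15. [r3c1∈{1}] nothing but 1 survives at r3c1. So r3c1=1.
Step 16. [r6c1∈{2}] r6c1 is down to just 2. So r6c1=2.
Step 17. [r2c4∈{6}] r2c4 has the single candidate 6. So r2c4=6.
Step 18. [r1c2∈{4}] r1c2 has the single candidate 4. So r1c2=4.
Step 19. [r5c3∈{6}] only 6 remains possible at r5c3, so r5c3=6.
Step 20. [r4c5∈{1}] nothing but 1 survives at r4c5, so r4c5=1.
Step 21. [r1c4∈{2}] r1c4's peers cover all but 2. So r1c4=2.

Answer: 6 4 1 2 5 3 / 5 2 3 6 4 1 / 1 3 2 4 6 5 / 4 6 5 3 1 2 / 3 1 6 5 2 4 / 2 5 4 1 3 6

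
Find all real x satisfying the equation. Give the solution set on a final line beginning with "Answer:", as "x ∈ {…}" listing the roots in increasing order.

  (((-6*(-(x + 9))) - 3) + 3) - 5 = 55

Step 1. [(((-6*(-(x + 9))) - 3) + 3) - 5 = 55] -5 is outermost — add 5 both sides ⇒ sub: ((-6*(-(x + 9))) - 3) + 3 = 60.
Step 2. [((-6*(-(x + 9))) - 3) + 3 = 60] peel the +3: subtract 3 from each side, so sub: (-6*(-(x + 9))) - 3 = 57.
Step 3. [(-6*(-(x + 9))) - 3 = 57] 3 comes off first (add 3). So sub: -6*(-(x + 9)) = 60.
Step 4. [-6*(-(x + 9)) = 60] LHS = -6·(…); ÷-6 both sides ⇒ div: -(x + 9) = -10.
Step 5. [-(x + 9) = -10] flip signs both sides, so neg: x + 9 = 10.
Step 6. [x + 9 = 10] the outer +9 inverts by subtracting 9 ⇒ sub: x = 1.

Answer: x ∈ {1}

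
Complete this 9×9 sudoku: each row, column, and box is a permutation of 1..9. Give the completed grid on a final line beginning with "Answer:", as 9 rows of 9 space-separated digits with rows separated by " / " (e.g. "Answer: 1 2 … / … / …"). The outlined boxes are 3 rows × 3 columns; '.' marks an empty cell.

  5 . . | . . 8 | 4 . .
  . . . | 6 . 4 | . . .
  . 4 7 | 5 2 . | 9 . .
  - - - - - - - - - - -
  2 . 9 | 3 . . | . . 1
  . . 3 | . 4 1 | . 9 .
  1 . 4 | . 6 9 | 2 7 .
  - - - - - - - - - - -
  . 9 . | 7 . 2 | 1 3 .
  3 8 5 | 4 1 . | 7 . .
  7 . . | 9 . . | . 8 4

Step 1. [r2c7∈{3,5,8}] in col 7, 3 fits only at r2c7. So r2c7=3.
Step 2. [r5c1∈{6,8}] box 4 places 8 nowhere but r5c1, so r5c1=8.
Step 3. [r7c3∈{6}] nothing but 6 survives at r7c3. So r7c3=6.
Step 4. [r7c9∈{5}] nothing but 5 survives at r7c9 ⇒ r7c9=5.
Step 5. [r5c9∈{6}] r5c9's peers cover all but 6 ⇒ r5c9=6.
Step 6. [r1c2∈{1,2,3,6}] col 2 places 3 nowhere but r1c2. So r1c2=3.
Step 7. [r1c8∈{1,2,6}] in row 1, 6 fits only at r1c8. So r1c8=6.
Step 8. [r5c7∈{5}] only 5 remains possible at r5c7 ⇒ r5c7=5.
Step 9. [r4c6∈{5,7}] r4c6 is the only open cell in col 6 admitting 7, so r4c6=7.
Step 10. [r2c3∈{1,2,8}] in col 3, 8 fits only at r2c3. So r2c3=8.
Step 11. [r9c6∈{3,5,6}] in col 6, 5 fits only at r9c6. So r9c6=5.
Step 12. [r1c5∈{7,9}] 9 has one home in row 1: r1c5. So r1c5=9.
Step 13. [r8c8∈{2}] r8c8's peers cover all but 2 ⇒ r8c8=2.
Step 14. [r1c9∈{2,7}] in row 1, 7 fits only at r1c9. So r1c9=7.
Step 15. [r1c3∈{1,2}] across row 1, 2 lands solely at r1c3 ⇒ r1c3=2.
Step 16. [r2c2∈{1}] only 1 remains possible at r2c2. So r2c2=1.
Step 17. [r4c7∈{8}] only 8 remains possible at r4c7. So r4c7=8.
Step 18. [r6c2∈{5}] r6c2 is down to just 5 ⇒ r6c2=5.
Step 19. [r4c8∈{4}] only 4 remains possible at r4c8, so r4c8=4.
Step 20. [r4c5∈{5}] only 5 remains possible at r4c5 ⇒ r4c5=5.
Step 21. [r3c1∈{6}] r3c1's peers cover all but 6, so r3c1=6.
Step 22. [r3c6∈{3}] r3c6 is down to just 3. So r3c6=3.
Step 23. [r6c9∈{3}] nothing but 3 survives at r6c9. So r6c9=3.
Step 24. [r9c3∈{1}] r9c3's peers cover all but 1 ⇒ r9c3=1.
Step 25. [r5c2∈{7}] nothing but 7 survives at r5c2, so r5c2=7.
Step 26. [r3c9∈{8}] only 8 remains possible at r3c9, so r3c9=8.
Step 27. [r4c2∈{6}] r4c2's peers cover all but 6 ⇒ r4c2=6.
Step 28. [r8c9∈{9}] r8c9 has the single candidate 9, so r8c9=9.
Step 29. [r2c8∈{5}] r2c8's peers cover all but 5, so r2c8=5.
Step 30. [r2c9∈{2}] nothing but 2 survives at r2c9, so r2c9=2.
Step 31. [r3c8∈{1}] r3c8 is down to just 1, so r3c8=1.
Step 32. [r9c2∈{2}] r9c2's peers cover all but 2. So r9c2=2.
Step 33. [r2c1∈{9}] r2c1's peers cover all but 9, so r2c1=9.
Step 34. [r9c5∈{3}] r9c5 is down to just 3, so r9c5=3.
Step 35. [r6c4∈{8}] r6c4 is down to just 8 ⇒ r6c4=8.
Step 36. [r9c7∈{6}] r9c7's peers cover all but 6 ⇒ r9c7=6.
Step 37. [r7c1∈{4}] nothing but 4 survives at r7c1. So r7c1=4.
Step 38. [r7c5∈{8}] only 8 remains possible at r7c5 ⇒ r7c5=8.
Step 39. [r5c4∈{2}] r5c4 is down to just 2. So r5c4=2.
Step 40. [r2c5∈{7}] nothing but 7 survives at r2c5, so r2c5=7.
Step 41. [r1c4∈{1}] nothing but 1 survives at r1c4. So r1c4=1.
Step 42. [r8c6∈{6}] nothing but 6 survives at r8c6, so r8c6=6.

Answer: 5 3 2 1 9 8 4 6 7 / 9 1 8 6 7 4 3 5 2 / 6 4 7 5 2 3 9 1 8 / 2 6 9 3 5 7 8 4 1 / 8 7 3 2 4 1 5 9 6 / 1 5 4 8 6 9 2 7 3 / 4 9 6 7 8 2 1 3 5 / 3 8 5 4 1 6 7 2 9 / 7 2 1 9 3 5 6 8 4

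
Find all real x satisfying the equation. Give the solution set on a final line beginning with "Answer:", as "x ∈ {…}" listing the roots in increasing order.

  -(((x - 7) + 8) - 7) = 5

Step 1. [-(((x - 7) + 8) - 7) = 5] LHS negated; negate both sides ⇒ neg: ((x - 7) + 8) - 7 = -5.
Step 2. [((x - 7) + 8) - 7 = -5] 7 comes off first (add 7) ⇒ sub: (x - 7) + 8 = 2.
Step 3. [(x - 7) + 8 = 2] peel the +8: subtract 8 from each side ⇒ sub: x - 7 = -6.
Step 4. [x - 7 = -6] add 7: x sits inside (… - 7), so sub: x = 1.

Answer: x ∈ {1}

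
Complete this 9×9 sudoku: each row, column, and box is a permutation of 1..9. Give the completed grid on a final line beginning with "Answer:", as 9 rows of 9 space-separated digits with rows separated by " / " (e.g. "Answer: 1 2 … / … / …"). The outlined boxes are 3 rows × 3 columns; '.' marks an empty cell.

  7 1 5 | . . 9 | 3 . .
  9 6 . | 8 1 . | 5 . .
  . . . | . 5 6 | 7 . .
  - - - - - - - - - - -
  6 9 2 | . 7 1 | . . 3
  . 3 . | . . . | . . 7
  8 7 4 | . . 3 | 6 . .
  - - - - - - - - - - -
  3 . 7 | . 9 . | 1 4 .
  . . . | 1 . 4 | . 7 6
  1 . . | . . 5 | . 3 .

Step 1. [r6c5∈{2}] r6c5's peers cover all but 2, so r6c5=2.
Step 2. [r2c8∈{2}] r2c8 has the single candidate 2, so r2c8=2.
Step 3. [r5c7∈{2,4,8,9}] in row 5, 2 fits only at r5c7, so r5c7=2.
Step 4. [r7c6∈{2,8}] 2 has one home in col 6: r7c6. So r7c6=2.
Step 5. [r9c3∈{6,8,9}] r9c3 is the only open cell in col 3 admitting 6 ⇒ r9c3=6.
Step 6. [r9c5∈{8}] r9c5's peers cover all but 8, so r9c5=8.
Step 7. [r3c1∈{2,4}] r3c1 is the only open cell in col 1 admitting 4. So r3c1=4.
Step 8. [r3c2∈{2,8}] box 1 places 2 nowhere but r3c2 ⇒ r3c2=2.
Step 9. [r3c3∈{3,8}] in box 1, 8 fits only at r3c3, so r3c3=8.
Step 10. [r7c9∈{5,8}] in box 9, 5 fits only at r7c9 ⇒ r7c9=5.
Step 11. [r5c1∈{5}] only 5 remains possible at r5c1 ⇒ r5c1=5.
Step 12. [r1c5∈{4}] r1c5 is down to just 4 ⇒ r1c5=4.
Step 13. [r5c4∈{4,6,9}] in row 5, 4 fits only at r5c4, so r5c4=4.
Step 14. [r5c8∈{1,8,9}] in row 5, 9 fits only at r5c8 ⇒ r5c8=9.
Step 15. [r8c7∈{8,9}] box 9 places 8 nowhere but r8c7, so r8c7=8.
Step 16. [r3c8∈{1}] nothing but 1 survives at r3c8 ⇒ r3c8=1.
Step 17. [r4c8∈{5,8}] in row 4, 8 fits only at r4c8, so r4c8=8.
Step 18. [r6c4∈{5,9}] in row 6, 9 fits only at r6c4 ⇒ r6c4=9.
Step 19. [r9c7∈{9}] r9c7 has the single candidate 9. So r9c7=9.
Step 20. [r1c8∈{6}] r1c8's peers cover all but 6 ⇒ r1c8=6.
Step 21. [r6c8∈{5}] only 5 remains possible at r6c8. So r6c8=5.
Step 22. [r2c6∈{7}] nothing but 7 survives at r2c6, so r2c6=7.
Step 23. [r2c3∈{3}] nothing but 3 survives at r2c3. So r2c3=3.
Step 24. [r8c3∈{9}] r8c3 has the single candidate 9 ⇒ r8c3=9.
Step 25. [r9c2∈{4}] only 4 remains possible at r9c2. So r9c2=4.
Step 26. [r5c6∈{8}] only 8 remains possible at r5c6, so r5c6=8.
Step 27. [r4c4∈{5}] r4c4 is down to just 5. So r4c4=5.
Step 28. [r4c7∈{4}] nothing but 4 survives at r4c7 ⇒ r4c7=4.
Step 29. [r5c5∈{6}] only 6 remains possible at r5c5 ⇒ r5c5=6.
Step 30. [r9c9∈{2}] nothing but 2 survives at r9c9. So r9c9=2.
Step 31. [r3c4∈{3}] r3c4 is down to just 3. So r3c4=3.
Step 32. [r3c9∈{9}] nothing but 9 survives at r3c9. So r3c9=9.
Step 33. [r7c2∈{8}] r7c2 is down to just 8 ⇒ r7c2=8.
Step 34. [r7c4∈{6}] r7c4 is down to just 6, so r7c4=6.
Step 35. [r8c5∈{3}] nothing but 3 survives at r8c5, so r8c5=3.
Step 36. [r5c3∈{1}] r5c3 has the single candidate 1 ⇒ r5c3=1.
Step 37. [r1c9∈{8}] r1c9's peers cover all but 8 ⇒ r1c9=8.
Step 38. [r9c4∈{7}] r9c4's peers cover all but 7. So r9c4=7.
Step 39. [r8c1∈{2}] r8c1 has the single candidate 2, so r8c1=2.
Step 40. [r2c9∈{4}] only 4 remains possible at r2c9. So r2c9=4.
Step 41. [r6c9∈{1}] only 1 remains possible at r6c9 ⇒ r6c9=1.
Step 42. [r1c4∈{2}] r1c4's peers cover all but 2. So r1c4=2.
Step 43. [r8c2∈{5}] r8c2's peers cover all but 5, so r8c2=5.

Answer: 7 1 5 2 4 9 3 6 8 / 9 6 3 8 1 7 5 2 4 / 4 2 8 3 5 6 7 1 9 / 6 9 2 5 7 1 4 8 3 / 5 3 1 4 6 8 2 9 7 / 8 7 4 9 2 3 6 5 1 / 3 8 7 6 9 2 1 4 5 / 2 5 9 1 3 4 8 7 6 / 1 4 6 7 8 5 9 3 2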